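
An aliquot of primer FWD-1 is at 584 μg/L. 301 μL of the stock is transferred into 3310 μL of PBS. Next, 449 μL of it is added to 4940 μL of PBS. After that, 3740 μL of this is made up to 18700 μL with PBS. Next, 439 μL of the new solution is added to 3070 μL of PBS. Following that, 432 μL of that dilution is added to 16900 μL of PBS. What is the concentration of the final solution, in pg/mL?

Overall dilution factor = 12.00 × 12.00 × 5 × 7.993 × 40.12 = 2.31 × 10⁵.
584 μg/L / 2.31 × 10⁵ = 2.53 × 10⁻³ μg/L = 2.53 pg/mL.

2.53 pg/mL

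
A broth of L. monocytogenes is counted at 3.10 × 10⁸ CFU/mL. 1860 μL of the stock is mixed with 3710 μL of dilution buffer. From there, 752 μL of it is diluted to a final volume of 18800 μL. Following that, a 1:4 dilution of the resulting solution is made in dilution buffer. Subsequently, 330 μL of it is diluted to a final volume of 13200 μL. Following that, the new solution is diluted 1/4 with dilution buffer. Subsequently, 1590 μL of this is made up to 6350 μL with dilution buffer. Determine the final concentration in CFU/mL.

Overall dilution factor = 2.995 × 25 × 4 × 40 × 4 × 3.994 = 1.91 × 10⁵.
3.10 × 10⁸ CFU/mL / 1.91 × 10⁵ = 1620 CFU/mL.

1620 CFU/mL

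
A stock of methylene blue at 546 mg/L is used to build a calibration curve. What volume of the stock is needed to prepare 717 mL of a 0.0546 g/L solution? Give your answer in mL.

0.0546 g/L = 54.6 mg/L.
V₁ = C₂V₂/C₁ = 54.6 × 717 / 546 = 71.7 mL.

71.7 mL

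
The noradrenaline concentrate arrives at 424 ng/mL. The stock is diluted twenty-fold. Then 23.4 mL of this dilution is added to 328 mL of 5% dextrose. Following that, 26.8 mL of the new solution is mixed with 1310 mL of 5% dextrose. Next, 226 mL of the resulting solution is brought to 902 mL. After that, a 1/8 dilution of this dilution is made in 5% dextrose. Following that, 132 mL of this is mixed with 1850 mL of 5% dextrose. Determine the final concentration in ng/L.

Overall dilution factor = 20 × 15.02 × 49.88 × 3.991 × 8 × 15.02 = 7.18 × 10⁶.
424 ng/mL / 7.18 × 10⁶ = 5.90 × 10⁻⁵ ng/mL = 0.0590 ng/L.

0.0590 ng/L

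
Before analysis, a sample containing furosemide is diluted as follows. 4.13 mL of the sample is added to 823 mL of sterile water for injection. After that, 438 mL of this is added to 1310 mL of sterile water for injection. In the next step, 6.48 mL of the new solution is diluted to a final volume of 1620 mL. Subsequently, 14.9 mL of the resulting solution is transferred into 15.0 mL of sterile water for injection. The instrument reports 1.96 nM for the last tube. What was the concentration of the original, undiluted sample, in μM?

786 μM

Overall dilution factor = 200.3 × 3.991 × 250 × 2.007 = 4.01 × 10⁵.
Original = 1.96 nM × 4.01 × 10⁵ = 7.86 × 10⁵ nM = 786 μM.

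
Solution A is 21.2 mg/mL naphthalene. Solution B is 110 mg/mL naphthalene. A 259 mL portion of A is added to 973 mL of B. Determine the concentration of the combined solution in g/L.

91.3 g/L

C_mix = (C_A·V_A + C_B·V_B)/(V_A + V_B) = (21.2×259 + 110×973) / 1232 = 91.3 mg/mL = 91.3 g/L.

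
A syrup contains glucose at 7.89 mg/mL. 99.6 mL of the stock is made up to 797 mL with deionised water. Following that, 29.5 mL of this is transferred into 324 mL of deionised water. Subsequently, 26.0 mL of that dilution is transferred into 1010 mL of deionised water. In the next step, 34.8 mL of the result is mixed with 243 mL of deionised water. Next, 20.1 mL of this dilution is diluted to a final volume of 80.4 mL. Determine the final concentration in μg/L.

64.7 μg/L

Overall dilution factor = 8.002 × 11.98 × 39.85 × 7.983 × 4 = 1.22 × 10⁵.
7.89 mg/mL / 1.22 × 10⁵ = 6.47 × 10⁻⁵ mg/mL = 64.7 μg/L.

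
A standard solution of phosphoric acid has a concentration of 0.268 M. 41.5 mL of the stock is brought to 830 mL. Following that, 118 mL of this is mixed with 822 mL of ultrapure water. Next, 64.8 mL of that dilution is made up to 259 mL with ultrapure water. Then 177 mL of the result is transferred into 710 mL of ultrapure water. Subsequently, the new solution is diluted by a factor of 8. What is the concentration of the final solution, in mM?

0.0105 mM

Overall dilution factor = 20 × 7.966 × 3.997 × 5.011 × 8 = 2.55 × 10⁴.
0.268 M / 2.55 × 10⁴ = 1.05 × 10⁻⁵ M = 0.0105 mM.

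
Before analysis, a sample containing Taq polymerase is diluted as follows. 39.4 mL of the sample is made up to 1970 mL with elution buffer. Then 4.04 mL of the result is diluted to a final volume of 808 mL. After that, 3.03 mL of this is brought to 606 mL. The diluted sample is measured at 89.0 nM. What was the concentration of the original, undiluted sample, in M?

0.178 M

Overall dilution factor = 50 × 200 × 200 = 2.00 × 10⁶.
Original = 89.0 nM × 2.00 × 10⁶ = 1.78 × 10⁸ nM = 0.178 M.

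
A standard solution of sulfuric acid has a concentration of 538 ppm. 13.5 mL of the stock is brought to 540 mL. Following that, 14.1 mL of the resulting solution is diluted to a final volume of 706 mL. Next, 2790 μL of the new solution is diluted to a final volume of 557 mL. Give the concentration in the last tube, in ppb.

Overall dilution factor = 40 × 50.07 × 199.6 = 4.00 × 10⁵.
538 ppm / 4.00 × 10⁵ = 1.35 × 10⁻³ ppm = 1.35 ppb.

1.35 ppb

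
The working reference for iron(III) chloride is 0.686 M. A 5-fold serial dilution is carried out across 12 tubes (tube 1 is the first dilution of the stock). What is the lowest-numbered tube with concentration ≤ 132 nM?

Tube n has concentration 0.686 M / 5ⁿ.
Need 5ⁿ ≥ 0.686 M / 132 nM = 5.20 × 10⁶, so n ≥ 9.61.
First such tube: n = 10.

tube 10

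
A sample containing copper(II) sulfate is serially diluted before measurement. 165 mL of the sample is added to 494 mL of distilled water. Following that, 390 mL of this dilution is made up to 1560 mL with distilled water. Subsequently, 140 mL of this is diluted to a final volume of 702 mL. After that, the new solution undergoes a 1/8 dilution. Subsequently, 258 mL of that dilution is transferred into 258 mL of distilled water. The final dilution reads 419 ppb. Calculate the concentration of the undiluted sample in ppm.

537 ppm

Overall dilution factor = 3.994 × 4 × 5.014 × 8 × 2 = 1282.
Original = 419 ppb × 1282 = 5.37 × 10⁵ ppb = 537 ppm.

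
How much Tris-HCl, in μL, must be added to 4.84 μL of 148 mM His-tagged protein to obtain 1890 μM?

1890 μM = 1.89 mM.
V₂ = C₁V₁/C₂ = 148 × 4.84 / 1.89 = 379 μL.
Diluent to add = V₂ − V₁ = 379 − 4.84 = 374 μL.

374 μL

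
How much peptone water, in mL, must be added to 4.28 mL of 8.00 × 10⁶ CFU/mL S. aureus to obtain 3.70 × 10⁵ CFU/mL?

88.3 mL

V₂ = C₁V₁/C₂ = 8.00 × 10⁶ × 4.28 / 3.70 × 10⁵ = 92.5 mL.
Diluent to add = V₂ − V₁ = 92.5 − 4.28 = 88.3 mL.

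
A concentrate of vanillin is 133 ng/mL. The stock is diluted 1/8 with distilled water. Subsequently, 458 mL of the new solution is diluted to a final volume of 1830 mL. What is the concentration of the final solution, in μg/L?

4.16 μg/L

Overall dilution factor = 8 × 3.996 = 32.0.
133 ng/mL / 32.0 = 4.16 ng/mL = 4.16 μg/L.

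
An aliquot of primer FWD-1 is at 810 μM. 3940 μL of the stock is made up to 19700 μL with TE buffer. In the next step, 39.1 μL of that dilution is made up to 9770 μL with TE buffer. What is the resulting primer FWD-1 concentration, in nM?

Overall dilution factor = 5 × 249.9 = 1249.
810 μM / 1249 = 0.648 μM = 648 nM.

648 nM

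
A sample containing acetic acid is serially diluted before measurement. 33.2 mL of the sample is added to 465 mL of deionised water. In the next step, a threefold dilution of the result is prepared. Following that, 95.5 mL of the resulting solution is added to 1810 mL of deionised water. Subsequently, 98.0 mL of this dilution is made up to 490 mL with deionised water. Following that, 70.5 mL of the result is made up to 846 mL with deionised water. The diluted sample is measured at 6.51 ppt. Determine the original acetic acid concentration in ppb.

351 ppb

Overall dilution factor = 15.01 × 3 × 19.95 × 5 × 12 = 5.39 × 10⁴.
Original = 6.51 ppt × 5.39 × 10⁴ = 3.51 × 10⁵ ppt = 351 ppb.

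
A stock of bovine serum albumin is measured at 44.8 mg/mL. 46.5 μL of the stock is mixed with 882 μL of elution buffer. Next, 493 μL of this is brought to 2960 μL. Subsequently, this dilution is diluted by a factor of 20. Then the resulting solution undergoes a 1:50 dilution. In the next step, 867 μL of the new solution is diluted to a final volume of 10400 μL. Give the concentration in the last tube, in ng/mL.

Overall dilution factor = 19.97 × 6.004 × 20 × 50 × 12.00 = 1.44 × 10⁶.
44.8 mg/mL / 1.44 × 10⁶ = 3.12 × 10⁻⁵ mg/mL = 31.2 ng/mL.

31.2 ng/mL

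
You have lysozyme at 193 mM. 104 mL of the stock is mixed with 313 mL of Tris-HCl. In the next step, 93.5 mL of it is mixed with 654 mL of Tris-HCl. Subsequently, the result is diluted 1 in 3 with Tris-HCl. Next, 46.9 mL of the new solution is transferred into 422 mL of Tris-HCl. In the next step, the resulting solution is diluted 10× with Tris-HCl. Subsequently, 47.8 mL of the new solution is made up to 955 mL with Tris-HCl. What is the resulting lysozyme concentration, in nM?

Overall dilution factor = 4.010 × 7.995 × 3 × 9.998 × 10 × 19.98 = 1.92 × 10⁵.
193 mM / 1.92 × 10⁵ = 1.00 × 10⁻³ mM = 1000 nM.

1000 nM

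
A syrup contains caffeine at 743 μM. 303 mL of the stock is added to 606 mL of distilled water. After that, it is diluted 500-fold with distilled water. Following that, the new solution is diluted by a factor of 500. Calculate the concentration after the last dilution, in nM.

0.991 nM

Overall dilution factor = 3 × 500 × 500 = 7.50 × 10⁵.
743 μM / 7.50 × 10⁵ = 9.91 × 10⁻⁴ μM = 0.991 nM.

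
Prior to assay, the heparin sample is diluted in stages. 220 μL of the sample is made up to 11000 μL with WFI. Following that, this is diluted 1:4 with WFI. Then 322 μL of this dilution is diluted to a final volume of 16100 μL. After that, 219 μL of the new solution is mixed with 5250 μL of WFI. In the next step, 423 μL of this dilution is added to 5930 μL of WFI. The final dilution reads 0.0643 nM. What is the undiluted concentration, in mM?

0.241 mM

Overall dilution factor = 50 × 4 × 50 × 24.97 × 15.02 = 3.75 × 10⁶.
Original = 0.0643 nM × 3.75 × 10⁶ = 2.41 × 10⁵ nM = 0.241 mM.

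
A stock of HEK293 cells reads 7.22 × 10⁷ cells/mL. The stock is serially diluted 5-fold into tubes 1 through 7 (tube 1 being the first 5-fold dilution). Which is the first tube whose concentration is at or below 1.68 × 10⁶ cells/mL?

Tube n has concentration 7.22 × 10⁷ cells/mL / 5ⁿ.
Need 5ⁿ ≥ 7.22 × 10⁷ cells/mL / 1.68 × 10⁶ cells/mL = 43.0, so n ≥ 2.34.
First such tube: n = 3.

tube 3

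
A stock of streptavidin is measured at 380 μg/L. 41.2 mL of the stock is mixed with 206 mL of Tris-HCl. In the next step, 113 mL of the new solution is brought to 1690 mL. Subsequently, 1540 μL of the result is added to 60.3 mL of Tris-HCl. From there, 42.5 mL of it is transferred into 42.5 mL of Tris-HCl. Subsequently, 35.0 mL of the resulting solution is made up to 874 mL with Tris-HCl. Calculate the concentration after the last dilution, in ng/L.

Overall dilution factor = 6 × 14.96 × 40.16 × 2 × 24.97 = 1.80 × 10⁵.
380 μg/L / 1.80 × 10⁵ = 2.11 × 10⁻³ μg/L = 2.11 ng/L.

2.11 ng/L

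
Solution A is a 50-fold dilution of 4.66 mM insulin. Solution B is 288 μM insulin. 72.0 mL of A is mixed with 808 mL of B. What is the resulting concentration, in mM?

0.272 mM

C_A = 4.66 mM / 50 = 0.0932 mM.
C_B = 288 μM = 0.288 mM.
C_mix = (C_A·V_A + C_B·V_B)/(V_A + V_B) = (0.0932×72.0 + 0.288×808) / 880.0 = 0.272 mM.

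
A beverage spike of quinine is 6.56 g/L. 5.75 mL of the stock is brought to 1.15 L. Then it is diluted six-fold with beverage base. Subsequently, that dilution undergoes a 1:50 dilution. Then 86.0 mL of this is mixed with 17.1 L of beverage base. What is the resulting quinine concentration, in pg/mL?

547 pg/mL

Overall dilution factor = 200 × 6 × 50 × 199.8 = 1.20 × 10⁷.
6.56 g/L / 1.20 × 10⁷ = 5.47 × 10⁻⁷ g/L = 547 pg/mL.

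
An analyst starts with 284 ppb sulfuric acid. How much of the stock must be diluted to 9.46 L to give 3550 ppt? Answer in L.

3550 ppt = 3.55 ppb.
V₁ = C₂V₂/C₁ = 3.55 × 9.46 / 284 = 0.118 L.

0.118 L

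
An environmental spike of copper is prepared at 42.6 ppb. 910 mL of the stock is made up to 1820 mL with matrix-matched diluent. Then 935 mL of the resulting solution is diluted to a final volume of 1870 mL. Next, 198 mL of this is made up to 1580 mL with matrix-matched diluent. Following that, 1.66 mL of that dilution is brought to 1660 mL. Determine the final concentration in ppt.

1.33 ppt

Overall dilution factor = 2 × 2 × 7.980 × 1000 = 3.19 × 10⁴.
42.6 ppb / 3.19 × 10⁴ = 1.33 × 10⁻³ ppb = 1.33 ppt.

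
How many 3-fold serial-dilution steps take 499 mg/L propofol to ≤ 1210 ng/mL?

Need 3ⁿ ≥ 412, so n ≥ log(412)/log(3) = 5.48.
Minimum whole steps: n = 6.

6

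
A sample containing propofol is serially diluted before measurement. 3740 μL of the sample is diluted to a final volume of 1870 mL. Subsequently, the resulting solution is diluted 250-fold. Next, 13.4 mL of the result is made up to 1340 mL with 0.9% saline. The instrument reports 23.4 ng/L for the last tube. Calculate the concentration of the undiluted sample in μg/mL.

293 μg/mL

Overall dilution factor = 500 × 250 × 100 = 1.25 × 10⁷.
Original = 23.4 ng/L × 1.25 × 10⁷ = 2.92 × 10⁸ ng/L = 293 μg/mL.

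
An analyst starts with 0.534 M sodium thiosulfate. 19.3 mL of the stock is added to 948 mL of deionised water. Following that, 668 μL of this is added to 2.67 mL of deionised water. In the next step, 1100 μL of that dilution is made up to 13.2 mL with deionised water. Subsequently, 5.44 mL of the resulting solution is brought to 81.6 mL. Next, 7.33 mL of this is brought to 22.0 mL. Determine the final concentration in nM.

Overall dilution factor = 50.12 × 4.997 × 12 × 15 × 3.001 = 1.35 × 10⁵.
0.534 M / 1.35 × 10⁵ = 3.95 × 10⁻⁶ M = 3950 nM.

3950 nM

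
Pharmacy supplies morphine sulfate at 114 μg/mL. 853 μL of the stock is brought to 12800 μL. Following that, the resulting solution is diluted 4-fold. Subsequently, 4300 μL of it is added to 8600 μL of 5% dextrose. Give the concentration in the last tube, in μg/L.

633 μg/L

Overall dilution factor = 15.01 × 4 × 3 = 180.
114 μg/mL / 180 = 0.633 μg/mL = 633 μg/L.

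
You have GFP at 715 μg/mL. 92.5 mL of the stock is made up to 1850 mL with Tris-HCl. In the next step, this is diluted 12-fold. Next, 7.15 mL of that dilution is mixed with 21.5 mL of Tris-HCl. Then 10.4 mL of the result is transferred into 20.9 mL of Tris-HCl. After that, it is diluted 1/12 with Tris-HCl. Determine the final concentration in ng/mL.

Overall dilution factor = 20 × 12 × 4.007 × 3.010 × 12 = 3.47 × 10⁴.
715 μg/mL / 3.47 × 10⁴ = 0.0206 μg/mL = 20.6 ng/mL.

20.6 ng/mL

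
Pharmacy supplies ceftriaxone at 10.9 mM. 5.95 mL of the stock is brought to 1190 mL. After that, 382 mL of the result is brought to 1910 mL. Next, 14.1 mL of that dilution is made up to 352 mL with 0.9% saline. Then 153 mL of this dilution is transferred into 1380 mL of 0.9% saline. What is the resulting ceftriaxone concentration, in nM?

43.6 nM

Overall dilution factor = 200 × 5 × 24.96 × 10.02 = 2.50 × 10⁵.
10.9 mM / 2.50 × 10⁵ = 4.36 × 10⁻⁵ mM = 43.6 nM.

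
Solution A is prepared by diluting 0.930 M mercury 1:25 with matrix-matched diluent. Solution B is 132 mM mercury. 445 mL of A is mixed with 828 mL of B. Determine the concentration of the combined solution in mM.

C_A = 0.930 M / 25 = 0.0372 M.
C_B = 132 mM = 0.132 M.
C_mix = (C_A·V_A + C_B·V_B)/(V_A + V_B) = (0.0372×445 + 0.132×828) / 1273 = 0.0989 M = 98.9 mM.

98.9 mM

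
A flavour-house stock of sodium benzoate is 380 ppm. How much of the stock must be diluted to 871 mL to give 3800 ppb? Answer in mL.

8.71 mL

3800 ppb = 3.80 ppm.
V₁ = C₂V₂/C₁ = 3.80 × 871 / 380 = 8.71 mL.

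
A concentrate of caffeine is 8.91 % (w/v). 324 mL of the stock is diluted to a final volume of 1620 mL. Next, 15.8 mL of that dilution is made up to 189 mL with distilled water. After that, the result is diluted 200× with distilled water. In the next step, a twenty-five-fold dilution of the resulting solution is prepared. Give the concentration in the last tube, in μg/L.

298 μg/L

Overall dilution factor = 5 × 11.96 × 200 × 25 = 2.99 × 10⁵.
8.91 % (w/v) / 2.99 × 10⁵ = 2.98 × 10⁻⁵ % (w/v) = 298 μg/L.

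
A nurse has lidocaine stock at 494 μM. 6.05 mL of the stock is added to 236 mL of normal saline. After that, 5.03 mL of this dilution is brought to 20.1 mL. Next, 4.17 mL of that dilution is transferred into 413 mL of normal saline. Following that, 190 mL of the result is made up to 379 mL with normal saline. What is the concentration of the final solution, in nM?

15.5 nM

Overall dilution factor = 40.01 × 3.996 × 100.0 × 1.995 = 3.19 × 10⁴.
494 μM / 3.19 × 10⁴ = 0.0155 μM = 15.5 nM.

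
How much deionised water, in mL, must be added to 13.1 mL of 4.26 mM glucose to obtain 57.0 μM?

966 mL

57.0 μM = 0.0570 mM.
V₂ = C₁V₁/C₂ = 4.26 × 13.1 / 0.0570 = 979 mL.
Diluent to add = V₂ − V₁ = 979 − 13.1 = 966 mL.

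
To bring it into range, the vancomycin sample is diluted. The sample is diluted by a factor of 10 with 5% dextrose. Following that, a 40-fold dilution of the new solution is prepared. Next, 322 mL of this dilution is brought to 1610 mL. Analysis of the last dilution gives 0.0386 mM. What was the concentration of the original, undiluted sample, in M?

0.0772 M

Overall dilution factor = 10 × 40 × 5 = 2000.
Original = 0.0386 mM × 2000 = 77.2 mM = 0.0772 M.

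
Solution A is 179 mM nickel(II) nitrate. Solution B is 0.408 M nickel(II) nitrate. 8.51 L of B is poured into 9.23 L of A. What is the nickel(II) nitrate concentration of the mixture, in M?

C_B = 0.408 M = 408 mM.
C_mix = (C_A·V_A + C_B·V_B)/(V_A + V_B) = (179×9.23 + 408×8.51) / 17.74 = 289 mM = 0.289 M.

0.289 M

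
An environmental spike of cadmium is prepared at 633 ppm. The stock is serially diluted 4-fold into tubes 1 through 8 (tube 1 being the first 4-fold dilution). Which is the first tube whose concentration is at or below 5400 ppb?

Tube n has concentration 633 ppm / 4ⁿ.
Need 4ⁿ ≥ 633 ppm / 5400 ppb = 117, so n ≥ 3.44.
First such tube: n = 4.

tube 4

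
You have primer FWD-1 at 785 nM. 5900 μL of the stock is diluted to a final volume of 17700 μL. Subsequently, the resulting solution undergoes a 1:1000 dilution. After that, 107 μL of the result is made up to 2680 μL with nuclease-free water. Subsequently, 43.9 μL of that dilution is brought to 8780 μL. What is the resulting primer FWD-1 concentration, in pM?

0.0522 pM

Overall dilution factor = 3 × 1000 × 25.05 × 200 = 1.50 × 10⁷.
785 nM / 1.50 × 10⁷ = 5.22 × 10⁻⁵ nM = 0.0522 pM.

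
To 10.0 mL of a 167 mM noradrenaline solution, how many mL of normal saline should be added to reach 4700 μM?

4700 μM = 4.70 mM.
V₂ = C₁V₁/C₂ = 167 × 10.0 / 4.70 = 355 mL.
Diluent to add = V₂ − V₁ = 355 − 10.0 = 345 mL.

345 mL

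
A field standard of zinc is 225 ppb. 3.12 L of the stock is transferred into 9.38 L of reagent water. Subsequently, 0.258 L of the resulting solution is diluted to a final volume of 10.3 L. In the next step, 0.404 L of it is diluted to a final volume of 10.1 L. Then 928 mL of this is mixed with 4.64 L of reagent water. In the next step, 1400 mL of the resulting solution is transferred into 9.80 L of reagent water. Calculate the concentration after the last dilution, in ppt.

Overall dilution factor = 4.006 × 39.92 × 25 × 6 × 8 = 1.92 × 10⁵.
225 ppb / 1.92 × 10⁵ = 1.17 × 10⁻³ ppb = 1.17 ppt.

1.17 ppt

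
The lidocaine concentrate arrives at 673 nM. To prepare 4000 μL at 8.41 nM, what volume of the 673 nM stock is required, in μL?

V₁ = C₂V₂/C₁ = 8.41 × 4000 / 673 = 50.0 μL.

50.0 μL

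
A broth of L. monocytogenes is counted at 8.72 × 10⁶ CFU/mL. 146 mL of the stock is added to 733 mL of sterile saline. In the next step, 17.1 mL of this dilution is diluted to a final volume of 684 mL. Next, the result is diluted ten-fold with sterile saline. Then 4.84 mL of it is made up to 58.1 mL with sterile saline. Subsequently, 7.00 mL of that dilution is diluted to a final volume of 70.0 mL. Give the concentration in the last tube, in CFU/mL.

30.2 CFU/mL

Overall dilution factor = 6.021 × 40 × 10 × 12.00 × 10 = 2.89 × 10⁵.
8.72 × 10⁶ CFU/mL / 2.89 × 10⁵ = 30.2 CFU/mL.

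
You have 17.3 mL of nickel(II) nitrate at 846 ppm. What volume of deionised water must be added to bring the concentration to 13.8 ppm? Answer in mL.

1040 mL

V₂ = C₁V₁/C₂ = 846 × 17.3 / 13.8 = 1061 mL.
Diluent to add = V₂ − V₁ = 1061 − 17.3 = 1040 mL.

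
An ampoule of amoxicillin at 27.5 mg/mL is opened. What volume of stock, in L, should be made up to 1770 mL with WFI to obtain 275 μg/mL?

275 μg/mL = 0.275 mg/mL.
V₁ = C₂V₂/C₁ = 0.275 × 1770 / 27.5 = 17.7 mL = 0.0177 L.

0.0177 L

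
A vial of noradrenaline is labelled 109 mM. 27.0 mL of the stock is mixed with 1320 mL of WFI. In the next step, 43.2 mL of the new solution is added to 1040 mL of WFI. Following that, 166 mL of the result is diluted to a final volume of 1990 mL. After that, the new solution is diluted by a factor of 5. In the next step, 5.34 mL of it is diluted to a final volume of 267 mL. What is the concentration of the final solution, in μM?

Overall dilution factor = 49.89 × 25.07 × 11.99 × 5 × 50 = 3.75 × 10⁶.
109 mM / 3.75 × 10⁶ = 2.91 × 10⁻⁵ mM = 0.0291 μM.

0.0291 μM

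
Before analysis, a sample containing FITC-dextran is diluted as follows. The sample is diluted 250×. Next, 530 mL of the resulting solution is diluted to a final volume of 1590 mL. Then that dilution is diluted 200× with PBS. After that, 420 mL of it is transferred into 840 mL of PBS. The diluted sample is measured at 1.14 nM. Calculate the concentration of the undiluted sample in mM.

Overall dilution factor = 250 × 3 × 200 × 3 = 4.50 × 10⁵.
Original = 1.14 nM × 4.50 × 10⁵ = 5.13 × 10⁵ nM = 0.513 mM.

0.513 mM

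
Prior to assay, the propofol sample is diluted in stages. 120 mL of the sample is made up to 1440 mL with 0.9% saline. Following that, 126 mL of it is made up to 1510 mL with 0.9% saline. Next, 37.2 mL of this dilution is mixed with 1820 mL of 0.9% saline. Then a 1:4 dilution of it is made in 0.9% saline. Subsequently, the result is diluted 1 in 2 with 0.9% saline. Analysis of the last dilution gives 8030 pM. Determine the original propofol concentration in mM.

Overall dilution factor = 12 × 11.98 × 49.92 × 4 × 2 = 5.74 × 10⁴.
Original = 8030 pM × 5.74 × 10⁴ = 4.61 × 10⁸ pM = 0.461 mM.

0.461 mM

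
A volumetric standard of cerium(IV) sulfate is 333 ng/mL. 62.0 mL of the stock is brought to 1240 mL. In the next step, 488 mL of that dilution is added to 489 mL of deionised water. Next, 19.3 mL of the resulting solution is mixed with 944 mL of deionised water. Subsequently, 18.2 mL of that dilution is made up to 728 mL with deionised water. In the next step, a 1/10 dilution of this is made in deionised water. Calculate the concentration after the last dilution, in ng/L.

Overall dilution factor = 20 × 2.002 × 49.91 × 40 × 10 = 7.99 × 10⁵.
333 ng/mL / 7.99 × 10⁵ = 4.17 × 10⁻⁴ ng/mL = 0.417 ng/L.

0.417 ng/L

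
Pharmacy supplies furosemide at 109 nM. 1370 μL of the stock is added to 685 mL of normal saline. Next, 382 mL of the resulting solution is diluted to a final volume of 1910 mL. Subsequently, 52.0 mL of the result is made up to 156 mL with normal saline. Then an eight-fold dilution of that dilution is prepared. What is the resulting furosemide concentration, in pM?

1.81 pM

Overall dilution factor = 501 × 5 × 3 × 8 = 6.01 × 10⁴.
109 nM / 6.01 × 10⁴ = 1.81 × 10⁻³ nM = 1.81 pM.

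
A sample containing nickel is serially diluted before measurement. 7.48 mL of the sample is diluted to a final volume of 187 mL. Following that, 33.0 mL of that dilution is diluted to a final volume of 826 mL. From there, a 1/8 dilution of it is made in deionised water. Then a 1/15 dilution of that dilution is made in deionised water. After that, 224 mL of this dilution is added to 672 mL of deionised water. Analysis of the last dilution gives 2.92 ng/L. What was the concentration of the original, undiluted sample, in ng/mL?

Overall dilution factor = 25 × 25.03 × 8 × 15 × 4 = 3.00 × 10⁵.
Original = 2.92 ng/L × 3.00 × 10⁵ = 8.77 × 10⁵ ng/L = 877 ng/mL.

877 ng/mL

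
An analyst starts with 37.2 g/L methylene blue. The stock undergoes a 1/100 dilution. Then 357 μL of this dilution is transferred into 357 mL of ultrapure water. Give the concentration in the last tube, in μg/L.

372 μg/L

Overall dilution factor = 100 × 1001 = 1.00 × 10⁵.
37.2 g/L / 1.00 × 10⁵ = 3.72 × 10⁻⁴ g/L = 372 μg/L.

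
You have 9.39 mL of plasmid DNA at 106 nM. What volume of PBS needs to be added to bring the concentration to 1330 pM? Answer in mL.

739 mL

1330 pM = 1.33 nM.
V₂ = C₁V₁/C₂ = 106 × 9.39 / 1.33 = 748 mL.
Diluent to add = V₂ − V₁ = 748 − 9.39 = 739 mL.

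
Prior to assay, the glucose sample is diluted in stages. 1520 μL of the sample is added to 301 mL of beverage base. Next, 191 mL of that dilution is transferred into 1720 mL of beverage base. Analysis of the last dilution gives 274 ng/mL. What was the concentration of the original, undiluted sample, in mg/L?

546 mg/L

Overall dilution factor = 199.0 × 10.01 = 1991.
Original = 274 ng/mL × 1991 = 5.46 × 10⁵ ng/mL = 546 mg/L.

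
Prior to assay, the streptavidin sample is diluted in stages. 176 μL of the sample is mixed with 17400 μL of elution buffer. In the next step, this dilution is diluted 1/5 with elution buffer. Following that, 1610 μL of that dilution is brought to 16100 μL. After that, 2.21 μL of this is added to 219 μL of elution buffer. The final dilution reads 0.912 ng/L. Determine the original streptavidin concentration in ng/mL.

456 ng/mL

Overall dilution factor = 99.86 × 5 × 10 × 100.1 = 5.00 × 10⁵.
Original = 0.912 ng/L × 5.00 × 10⁵ = 4.56 × 10⁵ ng/L = 456 ng/mL.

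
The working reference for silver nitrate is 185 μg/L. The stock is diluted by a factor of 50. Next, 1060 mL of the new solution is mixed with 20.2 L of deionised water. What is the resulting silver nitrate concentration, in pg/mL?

184 pg/mL

Overall dilution factor = 50 × 20.06 = 1003.
185 μg/L / 1003 = 0.184 μg/L = 184 pg/mL.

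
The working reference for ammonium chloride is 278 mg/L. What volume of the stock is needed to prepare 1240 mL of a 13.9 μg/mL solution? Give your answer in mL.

13.9 μg/mL = 13.9 mg/L.
V₁ = C₂V₂/C₁ = 13.9 × 1240 / 278 = 62.0 mL.

62.0 mL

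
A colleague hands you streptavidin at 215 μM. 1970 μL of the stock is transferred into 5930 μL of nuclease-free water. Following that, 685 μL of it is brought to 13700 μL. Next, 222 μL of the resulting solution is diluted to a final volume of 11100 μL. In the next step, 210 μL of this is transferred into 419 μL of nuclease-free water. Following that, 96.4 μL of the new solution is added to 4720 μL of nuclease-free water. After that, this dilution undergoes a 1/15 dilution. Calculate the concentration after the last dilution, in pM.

Overall dilution factor = 4.010 × 20 × 50 × 2.995 × 49.96 × 15 = 9.00 × 10⁶.
215 μM / 9.00 × 10⁶ = 2.39 × 10⁻⁵ μM = 23.9 pM.

23.9 pM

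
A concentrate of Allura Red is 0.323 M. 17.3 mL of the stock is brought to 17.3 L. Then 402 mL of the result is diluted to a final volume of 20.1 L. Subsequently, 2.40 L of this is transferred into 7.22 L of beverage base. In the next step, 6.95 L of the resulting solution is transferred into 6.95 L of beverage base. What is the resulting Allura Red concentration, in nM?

Overall dilution factor = 1000 × 50 × 4.008 × 2 = 4.01 × 10⁵.
0.323 M / 4.01 × 10⁵ = 8.06 × 10⁻⁷ M = 806 nM.

806 nM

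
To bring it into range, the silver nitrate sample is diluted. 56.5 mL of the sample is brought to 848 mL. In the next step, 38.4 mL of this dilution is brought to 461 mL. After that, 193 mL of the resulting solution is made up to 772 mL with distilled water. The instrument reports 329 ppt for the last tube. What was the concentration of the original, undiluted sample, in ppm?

0.237 ppm

Overall dilution factor = 15.01 × 12.01 × 4 = 721.
Original = 329 ppt × 721 = 2.37 × 10⁵ ppt = 0.237 ppm.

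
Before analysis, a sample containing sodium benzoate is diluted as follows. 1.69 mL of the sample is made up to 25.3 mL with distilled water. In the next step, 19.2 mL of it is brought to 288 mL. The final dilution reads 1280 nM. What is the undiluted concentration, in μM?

287 μM

Overall dilution factor = 14.97 × 15 = 225.
Original = 1280 nM × 225 = 2.87 × 10⁵ nM = 287 μM.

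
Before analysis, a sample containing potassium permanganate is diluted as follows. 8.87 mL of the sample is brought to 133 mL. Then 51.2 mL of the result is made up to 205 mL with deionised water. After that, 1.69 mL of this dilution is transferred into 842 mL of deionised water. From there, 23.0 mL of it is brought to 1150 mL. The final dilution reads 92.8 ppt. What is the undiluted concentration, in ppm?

Overall dilution factor = 14.99 × 4.004 × 499.2 × 50 = 1.50 × 10⁶.
Original = 92.8 ppt × 1.50 × 10⁶ = 1.39 × 10⁸ ppt = 139 ppm.

139 ppm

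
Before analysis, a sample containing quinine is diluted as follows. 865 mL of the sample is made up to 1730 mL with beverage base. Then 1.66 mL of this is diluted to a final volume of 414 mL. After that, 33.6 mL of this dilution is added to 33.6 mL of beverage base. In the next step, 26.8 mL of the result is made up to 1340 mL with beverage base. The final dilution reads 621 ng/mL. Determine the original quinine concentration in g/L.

Overall dilution factor = 2 × 249.4 × 2 × 50 = 4.99 × 10⁴.
Original = 621 ng/mL × 4.99 × 10⁴ = 3.10 × 10⁷ ng/mL = 31.0 g/L.

31.0 g/L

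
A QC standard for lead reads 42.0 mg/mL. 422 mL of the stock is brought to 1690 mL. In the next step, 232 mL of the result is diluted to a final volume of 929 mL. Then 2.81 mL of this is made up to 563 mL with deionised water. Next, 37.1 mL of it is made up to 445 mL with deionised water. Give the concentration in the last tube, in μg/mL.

Overall dilution factor = 4.005 × 4.004 × 200.4 × 11.99 = 3.85 × 10⁴.
42.0 mg/mL / 3.85 × 10⁴ = 1.09 × 10⁻³ mg/mL = 1.09 μg/mL.

1.09 μg/mL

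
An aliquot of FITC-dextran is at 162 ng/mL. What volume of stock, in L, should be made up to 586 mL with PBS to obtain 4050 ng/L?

4050 ng/L = 4.05 ng/mL.
V₁ = C₂V₂/C₁ = 4.05 × 586 / 162 = 14.7 mL = 0.0147 L.

0.0147 L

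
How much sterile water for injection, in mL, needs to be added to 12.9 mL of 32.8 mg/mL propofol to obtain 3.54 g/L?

107 mL

3.54 g/L = 3.54 mg/mL.
V₂ = C₁V₁/C₂ = 32.8 × 12.9 / 3.54 = 120 mL.
Diluent to add = V₂ − V₁ = 120 − 12.9 = 107 mL.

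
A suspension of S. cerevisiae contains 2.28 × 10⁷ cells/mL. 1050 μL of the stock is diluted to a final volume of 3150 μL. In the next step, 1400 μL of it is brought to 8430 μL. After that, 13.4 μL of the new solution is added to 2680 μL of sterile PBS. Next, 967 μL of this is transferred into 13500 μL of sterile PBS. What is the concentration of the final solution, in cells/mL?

420 cells/mL

Overall dilution factor = 3 × 6.021 × 201 × 14.96 = 5.43 × 10⁴.
2.28 × 10⁷ cells/mL / 5.43 × 10⁴ = 420 cells/mL.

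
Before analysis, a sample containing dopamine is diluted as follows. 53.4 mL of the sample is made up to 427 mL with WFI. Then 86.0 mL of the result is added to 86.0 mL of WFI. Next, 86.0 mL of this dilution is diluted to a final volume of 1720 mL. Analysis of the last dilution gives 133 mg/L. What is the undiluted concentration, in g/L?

42.5 g/L

Overall dilution factor = 7.996 × 2 × 20 = 320.
Original = 133 mg/L × 320 = 4.25 × 10⁴ mg/L = 42.5 g/L.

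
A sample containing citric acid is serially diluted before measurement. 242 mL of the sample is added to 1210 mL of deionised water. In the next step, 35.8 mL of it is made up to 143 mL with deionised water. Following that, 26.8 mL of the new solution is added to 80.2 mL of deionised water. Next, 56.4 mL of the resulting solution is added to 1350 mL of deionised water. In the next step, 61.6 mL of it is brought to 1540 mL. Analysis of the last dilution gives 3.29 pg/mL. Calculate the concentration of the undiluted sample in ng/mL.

196 ng/mL

Overall dilution factor = 6 × 3.994 × 3.993 × 24.94 × 25 = 5.97 × 10⁴.
Original = 3.29 pg/mL × 5.97 × 10⁴ = 1.96 × 10⁵ pg/mL = 196 ng/mL.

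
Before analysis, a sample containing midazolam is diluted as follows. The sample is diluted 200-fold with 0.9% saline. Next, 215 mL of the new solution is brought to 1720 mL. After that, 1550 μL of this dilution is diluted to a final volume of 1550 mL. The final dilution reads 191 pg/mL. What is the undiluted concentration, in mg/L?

306 mg/L

Overall dilution factor = 200 × 8 × 1000 = 1.60 × 10⁶.
Original = 191 pg/mL × 1.60 × 10⁶ = 3.06 × 10⁸ pg/mL = 306 mg/L.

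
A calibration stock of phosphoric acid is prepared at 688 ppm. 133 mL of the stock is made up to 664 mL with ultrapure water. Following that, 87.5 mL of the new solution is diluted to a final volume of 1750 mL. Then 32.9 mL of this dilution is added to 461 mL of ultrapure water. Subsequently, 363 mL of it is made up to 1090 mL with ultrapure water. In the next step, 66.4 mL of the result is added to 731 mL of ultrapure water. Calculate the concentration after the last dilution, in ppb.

Overall dilution factor = 4.992 × 20 × 15.01 × 3.003 × 12.01 = 5.41 × 10⁴.
688 ppm / 5.41 × 10⁴ = 0.0127 ppm = 12.7 ppb.

12.7 ppb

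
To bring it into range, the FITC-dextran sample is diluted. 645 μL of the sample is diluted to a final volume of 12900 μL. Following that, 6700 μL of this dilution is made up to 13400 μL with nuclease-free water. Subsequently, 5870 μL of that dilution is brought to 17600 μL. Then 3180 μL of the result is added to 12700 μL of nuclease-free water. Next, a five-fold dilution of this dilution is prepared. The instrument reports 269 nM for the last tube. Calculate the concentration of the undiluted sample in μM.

806 μM

Overall dilution factor = 20 × 2 × 2.998 × 4.994 × 5 = 2995.
Original = 269 nM × 2995 = 8.06 × 10⁵ nM = 806 μM.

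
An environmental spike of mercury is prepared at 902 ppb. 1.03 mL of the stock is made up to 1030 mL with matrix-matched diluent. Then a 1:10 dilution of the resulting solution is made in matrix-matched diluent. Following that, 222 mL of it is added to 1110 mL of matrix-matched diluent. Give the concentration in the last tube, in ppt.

Overall dilution factor = 1000 × 10 × 6 = 6.00 × 10⁴.
902 ppb / 6.00 × 10⁴ = 0.0150 ppb = 15.0 ppt.

15.0 ppt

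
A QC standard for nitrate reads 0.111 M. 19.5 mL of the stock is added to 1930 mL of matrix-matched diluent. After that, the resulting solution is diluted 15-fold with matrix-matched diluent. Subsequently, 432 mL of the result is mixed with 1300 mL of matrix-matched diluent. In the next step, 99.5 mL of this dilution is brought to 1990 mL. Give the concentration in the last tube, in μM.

Overall dilution factor = 99.97 × 15 × 4.009 × 20 = 1.20 × 10⁵.
0.111 M / 1.20 × 10⁵ = 9.23 × 10⁻⁷ M = 0.923 μM.

0.923 μM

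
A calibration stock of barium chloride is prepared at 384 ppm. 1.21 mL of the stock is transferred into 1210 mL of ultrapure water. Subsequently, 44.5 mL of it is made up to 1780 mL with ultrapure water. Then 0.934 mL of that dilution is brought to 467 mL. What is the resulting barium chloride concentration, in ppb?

Overall dilution factor = 1001 × 40 × 500 = 2.00 × 10⁷.
384 ppm / 2.00 × 10⁷ = 1.92 × 10⁻⁵ ppm = 0.0192 ppb.

0.0192 ppb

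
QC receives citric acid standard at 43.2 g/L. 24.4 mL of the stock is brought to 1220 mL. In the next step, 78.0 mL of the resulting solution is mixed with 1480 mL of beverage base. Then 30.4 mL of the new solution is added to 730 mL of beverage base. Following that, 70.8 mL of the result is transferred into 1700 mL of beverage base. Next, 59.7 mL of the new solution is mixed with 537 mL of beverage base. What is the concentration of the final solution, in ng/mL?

6.92 ng/mL

Overall dilution factor = 50 × 19.97 × 25.01 × 25.01 × 9.995 = 6.24 × 10⁶.
43.2 g/L / 6.24 × 10⁶ = 6.92 × 10⁻⁶ g/L = 6.92 ng/mL.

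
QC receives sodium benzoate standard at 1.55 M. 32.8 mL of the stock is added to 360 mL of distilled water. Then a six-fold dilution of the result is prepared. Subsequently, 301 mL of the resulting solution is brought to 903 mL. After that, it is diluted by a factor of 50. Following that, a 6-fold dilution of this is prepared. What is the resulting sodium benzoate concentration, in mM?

0.0240 mM

Overall dilution factor = 11.98 × 6 × 3 × 50 × 6 = 6.47 × 10⁴.
1.55 M / 6.47 × 10⁴ = 2.40 × 10⁻⁵ M = 0.0240 mM.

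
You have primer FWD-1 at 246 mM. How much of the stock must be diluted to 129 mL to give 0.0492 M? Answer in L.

0.0492 M = 49.2 mM.
V₁ = C₂V₂/C₁ = 49.2 × 129 / 246 = 25.8 mL = 0.0258 L.

0.0258 L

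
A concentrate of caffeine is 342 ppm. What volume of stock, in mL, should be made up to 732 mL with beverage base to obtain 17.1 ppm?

36.6 mL

V₁ = C₂V₂/C₁ = 17.1 × 732 / 342 = 36.6 mL.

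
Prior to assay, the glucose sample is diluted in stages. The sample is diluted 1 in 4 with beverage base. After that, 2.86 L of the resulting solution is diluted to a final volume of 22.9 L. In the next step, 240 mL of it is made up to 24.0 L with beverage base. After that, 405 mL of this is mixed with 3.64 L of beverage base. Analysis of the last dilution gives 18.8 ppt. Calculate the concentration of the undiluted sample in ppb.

601 ppb

Overall dilution factor = 4 × 8.007 × 100 × 9.988 = 3.20 × 10⁴.
Original = 18.8 ppt × 3.20 × 10⁴ = 6.01 × 10⁵ ppt = 601 ppb.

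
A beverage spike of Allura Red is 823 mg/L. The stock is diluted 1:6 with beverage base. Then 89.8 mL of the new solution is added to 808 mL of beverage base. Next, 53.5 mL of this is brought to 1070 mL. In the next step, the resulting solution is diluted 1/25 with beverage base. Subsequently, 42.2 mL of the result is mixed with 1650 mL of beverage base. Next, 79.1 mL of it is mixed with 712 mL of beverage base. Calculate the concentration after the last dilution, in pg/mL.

68.4 pg/mL

Overall dilution factor = 6 × 9.998 × 20 × 25 × 40.10 × 10.00 = 1.20 × 10⁷.
823 mg/L / 1.20 × 10⁷ = 6.84 × 10⁻⁵ mg/L = 68.4 pg/mL.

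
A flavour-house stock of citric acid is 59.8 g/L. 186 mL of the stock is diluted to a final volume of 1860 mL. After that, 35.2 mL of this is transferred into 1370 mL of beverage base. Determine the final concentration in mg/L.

150 mg/L

Overall dilution factor = 10 × 39.92 = 399.
59.8 g/L / 399 = 0.150 g/L = 150 mg/L.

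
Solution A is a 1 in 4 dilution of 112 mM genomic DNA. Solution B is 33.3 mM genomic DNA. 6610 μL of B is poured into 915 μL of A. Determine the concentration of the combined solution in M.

C_A = 112 mM / 4 = 28.0 mM.
C_mix = (C_A·V_A + C_B·V_B)/(V_A + V_B) = (28.0×915 + 33.3×6610) / 7525 = 32.7 mM = 0.0327 M.

0.0327 M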